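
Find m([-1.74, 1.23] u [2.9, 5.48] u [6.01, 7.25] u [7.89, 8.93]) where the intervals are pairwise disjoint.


For pairwise disjoint intervals, m(union) = sum of lengths.
= (1.23 - -1.74) + (5.48 - 2.9) + (7.25 - 6.01) + (8.93 - 7.89)
= 2.97 + 2.58 + 1.24 + 1.04
= 7.83


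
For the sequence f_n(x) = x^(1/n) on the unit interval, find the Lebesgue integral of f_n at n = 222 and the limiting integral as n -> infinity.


At n = 222: f_222(x) = x^(1/222).
Step 1: integral(x^(1/222), 0, 1) = [x^(1/222+1) / (1/222+1)] from 0 to 1
     = 1 / (1/222 + 1) = 1 / ((222+1)/222) = 222/(222+1)
     = 222/223 = 0.995516
Step 2: As n -> infinity, f_n(x) = x^(1/n) -> 1 for x in (0,1], and f_n is increasing in n.
By MCT, lim_n integral(f_n) = integral(lim_n f_n) = integral(1, 0, 1) = 1.
Step 3: Verify convergence: 222/223 = 0.995516 -> 1


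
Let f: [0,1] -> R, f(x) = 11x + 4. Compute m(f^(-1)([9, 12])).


f^(-1)([9, 12]) = {x : 9 <= 11x + 4 <= 12}
Solving: (9 - 4)/11 <= x <= (12 - 4)/11
= [0.454545, 0.727273]
Intersecting with [0,1]: [0.454545, 0.727273]
Measure = 0.727273 - 0.454545 = 0.272727


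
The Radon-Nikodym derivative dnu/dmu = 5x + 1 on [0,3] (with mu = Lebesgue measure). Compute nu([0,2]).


nu(A) = integral_A (dnu/dmu) dmu = integral_0^2 (5x + 1) dx
Step 1: Antiderivative F(x) = (5/2)x^2 + 1x
Step 2: F(2) = (5/2)*2^2 + 1*2 = 10 + 2 = 12
Step 3: F(0) = (5/2)*0^2 + 1*0 = 0.0 + 0 = 0.0
Step 4: nu([0,2]) = F(2) - F(0) = 12 - 0.0 = 12


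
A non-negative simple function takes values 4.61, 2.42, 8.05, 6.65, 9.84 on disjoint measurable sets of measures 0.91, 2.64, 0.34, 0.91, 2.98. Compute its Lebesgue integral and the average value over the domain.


Step 1: Integral = sum(value_i * measure_i)
= 4.61*0.91 + 2.42*2.64 + 8.05*0.34 + 6.65*0.91 + 9.84*2.98
= 4.1951 + 6.3888 + 2.737 + 6.0515 + 29.3232
= 48.6956
Step 2: Total measure of domain = 0.91 + 2.64 + 0.34 + 0.91 + 2.98 = 7.78
Step 3: Average value = 48.6956 / 7.78 = 6.259075


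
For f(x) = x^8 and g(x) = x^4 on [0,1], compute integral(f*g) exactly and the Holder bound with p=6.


Step 1: Exact integral of f*g = integral(x^12, 0, 1) = 1/13
     = 0.076923
Step 2: Holder bound with p=6, q=1.2:
  ||f||_p = (integral x^48 dx)^(1/6) = (1/49)^(1/6) = 0.522758
  ||g||_q = (integral x^4.8 dx)^(1/1.2) = (1/5.8)^(1/1.2) = 0.231105
Step 3: Holder bound = ||f||_p * ||g||_q = 0.522758 * 0.231105 = 0.120812
Verification: 0.076923 <= 0.120812 (Holder holds)


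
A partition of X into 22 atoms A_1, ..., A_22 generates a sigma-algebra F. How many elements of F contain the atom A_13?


Each element of F is a union of some subset S of the 22 atoms.
The element contains A_13 iff A_13 is in S.
So we count subsets S of {A_1,...,A_22} with A_13 in S: choose freely among the other 21 atoms.
Count = 2^(22-1) = 2^21 = 2097152.


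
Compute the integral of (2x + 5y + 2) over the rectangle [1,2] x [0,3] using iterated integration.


By Fubini, integrate in x first, then y.
Step 1: Fix y, integrate over x in [1,2]:
  integral(2x + 5y + 2, x=1..2)
  = 2*(2^2 - 1^2)/2 + (5y + 2)*(2 - 1)
  = 3 + (5y + 2)*1
  = 3 + 5y + 2
  = 5 + 5y
Step 2: Integrate over y in [0,3]:
  integral(5 + 5y, y=0..3)
  = 5*3 + 5*(3^2 - 0^2)/2
  = 15 + 22.5
  = 37.5


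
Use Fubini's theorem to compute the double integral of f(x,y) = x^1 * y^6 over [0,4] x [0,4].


By Fubini's theorem, the double integral factors as a product of single integrals:
Step 1: integral_0^4 x^1 dx = [x^2/2] from 0 to 4
     = 4^2/2 = 8
Step 2: integral_0^4 y^6 dy = [y^7/7] from 0 to 4
     = 4^7/7 = 2340.571429
Step 3: Double integral = 8 * 2340.571429 = 18724.571429


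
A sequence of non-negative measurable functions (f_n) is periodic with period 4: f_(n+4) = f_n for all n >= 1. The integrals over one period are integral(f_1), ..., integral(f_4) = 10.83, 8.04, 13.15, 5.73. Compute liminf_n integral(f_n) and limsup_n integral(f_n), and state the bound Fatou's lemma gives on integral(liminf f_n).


The sequence (integral(f_n)) is periodic with period 4, repeating the values 10.83, 8.04, 13.15, 5.73 indefinitely.
Step 1: For a periodic sequence, every tail (a_m, a_(m+1), ...) contains all 4 period values infinitely often.
Step 2: Hence inf of every tail = min of the period values = min(10.83, 8.04, 13.15, 5.73) = 5.73.
        liminf_n integral(f_n) = sup over m of (inf of tail from m) = 5.73.
Step 3: Similarly sup of every tail = max of the period values = 13.15.
        limsup_n integral(f_n) = 13.15.
Step 4: Fatou's lemma: integral(liminf_n f_n) <= liminf_n integral(f_n) = 5.73.
        So the integral of the pointwise liminf is at most 5.73.


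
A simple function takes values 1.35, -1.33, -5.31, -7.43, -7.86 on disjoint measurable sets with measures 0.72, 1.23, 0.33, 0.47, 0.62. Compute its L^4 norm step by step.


Step 1: Compute |f_i|^4 for each value:
  |1.35|^4 = 3.321506
  |-1.33|^4 = 3.129007
  |-5.31|^4 = 795.020055
  |-7.43|^4 = 3047.580984
  |-7.86|^4 = 3816.718976
Step 2: Multiply by measures and sum:
  3.321506 * 0.72 = 2.391485
  3.129007 * 1.23 = 3.848679
  795.020055 * 0.33 = 262.356618
  3047.580984 * 0.47 = 1432.363062
  3816.718976 * 0.62 = 2366.365765
Sum = 2.391485 + 3.848679 + 262.356618 + 1432.363062 + 2366.365765 = 4067.325609
Step 3: Take the p-th root:
||f||_4 = (4067.325609)^(1/4) = 7.985962


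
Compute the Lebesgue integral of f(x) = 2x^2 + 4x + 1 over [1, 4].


The Lebesgue integral of a Riemann-integrable function agrees with the Riemann integral.
Antiderivative F(x) = (2/3)x^3 + (4/2)x^2 + 1x
F(4) = (2/3)*4^3 + (4/2)*4^2 + 1*4
     = (2/3)*64 + (4/2)*16 + 1*4
     = 42.666667 + 32 + 4
     = 78.666667
F(1) = 3.666667
Integral = F(4) - F(1) = 78.666667 - 3.666667 = 75


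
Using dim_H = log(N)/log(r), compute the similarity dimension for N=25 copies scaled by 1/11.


For a self-similar set with N copies scaled by 1/r:
dim_H = log(N)/log(r) = log(25)/log(11)
= 3.218876/2.397895
= 1.342375


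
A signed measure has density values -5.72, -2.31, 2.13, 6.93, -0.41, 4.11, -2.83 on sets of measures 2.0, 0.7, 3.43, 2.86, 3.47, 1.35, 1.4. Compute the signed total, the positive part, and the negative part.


Step 1: Compute signed measure on each set:
  Set 1: -5.72 * 2.0 = -11.44
  Set 2: -2.31 * 0.7 = -1.617
  Set 3: 2.13 * 3.43 = 7.3059
  Set 4: 6.93 * 2.86 = 19.8198
  Set 5: -0.41 * 3.47 = -1.4227
  Set 6: 4.11 * 1.35 = 5.5485
  Set 7: -2.83 * 1.4 = -3.962
Step 2: Total signed measure = (-11.44) + (-1.617) + (7.3059) + (19.8198) + (-1.4227) + (5.5485) + (-3.962)
     = 14.2325
Step 3: Positive part mu+(X) = sum of positive contributions = 32.6742
Step 4: Negative part mu-(X) = |sum of negative contributions| = 18.4417


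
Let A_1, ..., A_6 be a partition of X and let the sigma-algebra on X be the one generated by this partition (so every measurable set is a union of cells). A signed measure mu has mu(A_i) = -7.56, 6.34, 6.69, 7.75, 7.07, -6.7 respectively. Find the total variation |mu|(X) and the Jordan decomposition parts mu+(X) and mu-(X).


Step 1: Every measurable set is a union of atoms (the cells / points), so a Hahn decomposition is
  obtained by grouping atoms by sign: P = union of atoms with mu > 0, N = union of the remaining atoms.
  Atoms in P (indices): 2, 3, 4, 5;  atoms in N (indices): 1, 6
  Positive values: 6.34, 6.69, 7.75, 7.07
  Negative values: -7.56, -6.7
Step 2: mu+(X) = mu(P) = sum of positive atom values = 27.85
Step 3: mu-(X) = -mu(N) = sum of |negative atom values| = 14.26
Step 4: |mu|(X) = mu+(X) + mu-(X) = 27.85 + 14.26 = 42.11


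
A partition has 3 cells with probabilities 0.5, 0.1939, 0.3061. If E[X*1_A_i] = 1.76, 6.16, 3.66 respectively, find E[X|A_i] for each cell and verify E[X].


For each cell A_i: E[X|A_i] = E[X*1_A_i] / P(A_i)
Step 1: E[X|A_1] = 1.76 / 0.5 = 3.52
Step 2: E[X|A_2] = 6.16 / 0.1939 = 31.768953
Step 3: E[X|A_3] = 3.66 / 0.3061 = 11.956877
Verification: E[X] = sum E[X*1_A_i] = 1.76 + 6.16 + 3.66 = 11.58


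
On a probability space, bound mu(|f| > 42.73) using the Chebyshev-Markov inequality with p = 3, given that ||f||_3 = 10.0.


Chebyshev/Markov inequality: mu(|f| > eps) <= (||f||_p / eps)^p
Step 1: ||f||_3 / eps = 10.0 / 42.73 = 0.234028
Step 2: Raise to power p = 3:
  (0.234028)^3 = 0.012817
Step 3: Therefore mu(|f| > 42.73) <= 0.012817


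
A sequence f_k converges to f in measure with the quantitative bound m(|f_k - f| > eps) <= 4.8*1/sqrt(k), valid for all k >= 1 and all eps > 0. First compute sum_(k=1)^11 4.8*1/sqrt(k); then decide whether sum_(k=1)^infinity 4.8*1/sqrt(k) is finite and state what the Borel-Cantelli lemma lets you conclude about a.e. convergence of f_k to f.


Step 1: List the terms 4.8*1/sqrt(k) for k = 1 to 11:
  k=1: 4.8
  k=2: 3.394113
  k=3: 2.771281
  k=4: 2.4
  k=5: 2.146625
  k=6: 1.959592
  k=7: 1.814229
  k=8: 1.697056
  k=9: 1.6
  k=10: 1.517893
  k=11: 1.447254
Step 2: Partial sum = 4.8 + 3.394113 + 2.771281 + 2.4 + 2.146625 + 1.959592 + 1.814229 + 1.697056 + 1.6 + 1.517893 + 1.447254
     = 25.548044
Step 3: The full series sum_(k>=1) 4.8*1/sqrt(k) diverges (p-series with p = 1/2 <= 1; a nonzero constant multiple of a divergent series diverges).
Step 4: The (first) Borel-Cantelli lemma requires a summable sequence of measures, so it does not apply here;
        from this bound alone no conclusion about a.e. convergence can be drawn (convergence in measure still
        gives an a.e.-convergent subsequence, but not a.e. convergence of the whole sequence).
Conclusion: series diverges; Borel-Cantelli is inconclusive about a.e. convergence of f_k.


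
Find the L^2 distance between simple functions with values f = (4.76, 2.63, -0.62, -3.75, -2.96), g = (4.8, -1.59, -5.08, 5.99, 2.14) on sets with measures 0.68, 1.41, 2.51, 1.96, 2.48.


Step 1: Compute differences f_i - g_i:
  4.76 - 4.8 = -0.04
  2.63 - -1.59 = 4.22
  -0.62 - -5.08 = 4.46
  -3.75 - 5.99 = -9.74
  -2.96 - 2.14 = -5.1
Step 2: Compute |diff|^2 * measure for each set:
  |-0.04|^2 * 0.68 = 0.0016 * 0.68 = 0.001088
  |4.22|^2 * 1.41 = 17.8084 * 1.41 = 25.109844
  |4.46|^2 * 2.51 = 19.8916 * 2.51 = 49.927916
  |-9.74|^2 * 1.96 = 94.8676 * 1.96 = 185.940496
  |-5.1|^2 * 2.48 = 26.01 * 2.48 = 64.5048
Step 3: Sum = 325.484144
Step 4: ||f-g||_2 = (325.484144)^(1/2) = 18.041179


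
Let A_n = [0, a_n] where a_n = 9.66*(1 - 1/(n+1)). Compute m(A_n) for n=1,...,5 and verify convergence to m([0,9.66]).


By continuity of measure from below: if A_n increases to A, then m(A_n) -> m(A).
Here A = [0, 9.66], so m(A) = 9.66
Step 1: a_1 = 9.66*(1 - 1/2) = 4.83, m(A_1) = 4.83
Step 2: a_2 = 9.66*(1 - 1/3) = 6.44, m(A_2) = 6.44
Step 3: a_3 = 9.66*(1 - 1/4) = 7.245, m(A_3) = 7.245
Step 4: a_4 = 9.66*(1 - 1/5) = 7.728, m(A_4) = 7.728
Step 5: a_5 = 9.66*(1 - 1/6) = 8.05, m(A_5) = 8.05
Limit: m(A_n) -> m([0,9.66]) = 9.66


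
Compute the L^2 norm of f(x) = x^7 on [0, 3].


Step 1: ||f||_2 = (integral_0^3 |x^7|^2 dx)^(1/2)
     = (integral_0^3 x^14 dx)^(1/2)
Step 2: integral_0^3 x^14 dx = [x^15/(15)] from 0 to 3 = 3^15/15
     = 14348907/15 = 956593.8
Step 3: ||f||_2 = (956593.8)^(1/2) = 978.056133


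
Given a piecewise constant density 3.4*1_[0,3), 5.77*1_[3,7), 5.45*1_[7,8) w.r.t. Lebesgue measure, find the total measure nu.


Integrate each piece of the Radon-Nikodym derivative:
Step 1: integral_0^3 3.4 dx = 3.4*(3-0) = 3.4*3 = 10.2
Step 2: integral_3^7 5.77 dx = 5.77*(7-3) = 5.77*4 = 23.08
Step 3: integral_7^8 5.45 dx = 5.45*(8-7) = 5.45*1 = 5.45
Total: 10.2 + 23.08 + 5.45 = 38.73


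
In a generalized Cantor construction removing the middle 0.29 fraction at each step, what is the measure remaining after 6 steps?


Step 1: At each step, fraction remaining = 1 - 0.29 = 0.71
Step 2: After 6 steps, measure = (0.71)^6
Step 3: Computing the power step by step:
  After step 1: 0.71
  After step 2: 0.5041
  After step 3: 0.357911
  After step 4: 0.254117
  After step 5: 0.180423
  ...
Result = 0.1281


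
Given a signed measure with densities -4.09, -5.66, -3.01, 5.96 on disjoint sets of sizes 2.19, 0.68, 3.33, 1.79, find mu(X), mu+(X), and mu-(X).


Step 1: Compute signed measure on each set:
  Set 1: -4.09 * 2.19 = -8.9571
  Set 2: -5.66 * 0.68 = -3.8488
  Set 3: -3.01 * 3.33 = -10.0233
  Set 4: 5.96 * 1.79 = 10.6684
Step 2: Total signed measure = (-8.9571) + (-3.8488) + (-10.0233) + (10.6684)
     = -12.1608
Step 3: Positive part mu+(X) = sum of positive contributions = 10.6684
Step 4: Negative part mu-(X) = |sum of negative contributions| = 22.8292


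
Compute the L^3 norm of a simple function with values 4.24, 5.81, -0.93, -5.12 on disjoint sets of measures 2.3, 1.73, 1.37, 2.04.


Step 1: Compute |f_i|^3 for each value:
  |4.24|^3 = 76.225024
  |5.81|^3 = 196.122941
  |-0.93|^3 = 0.804357
  |-5.12|^3 = 134.217728
Step 2: Multiply by measures and sum:
  76.225024 * 2.3 = 175.317555
  196.122941 * 1.73 = 339.292688
  0.804357 * 1.37 = 1.101969
  134.217728 * 2.04 = 273.804165
Sum = 175.317555 + 339.292688 + 1.101969 + 273.804165 = 789.516377
Step 3: Take the p-th root:
||f||_3 = (789.516377)^(1/3) = 9.242449


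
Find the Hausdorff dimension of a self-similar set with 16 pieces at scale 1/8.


For a self-similar set with N copies scaled by 1/r:
dim_H = log(N)/log(r) = log(16)/log(8)
= 2.772589/2.079442
= 1.333333


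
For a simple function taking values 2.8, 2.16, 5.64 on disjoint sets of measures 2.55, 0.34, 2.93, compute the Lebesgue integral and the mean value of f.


Step 1: Integral = sum(value_i * measure_i)
= 2.8*2.55 + 2.16*0.34 + 5.64*2.93
= 7.14 + 0.7344 + 16.5252
= 24.3996
Step 2: Total measure of domain = 2.55 + 0.34 + 2.93 = 5.82
Step 3: Average value = 24.3996 / 5.82 = 4.192371


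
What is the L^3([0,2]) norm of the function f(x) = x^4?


Step 1: ||f||_3 = (integral_0^2 |x^4|^3 dx)^(1/3)
     = (integral_0^2 x^12 dx)^(1/3)
Step 2: integral_0^2 x^12 dx = [x^13/(13)] from 0 to 2 = 2^13/13
     = 8192/13 = 630.153846
Step 3: ||f||_3 = (630.153846)^(1/3) = 8.573317


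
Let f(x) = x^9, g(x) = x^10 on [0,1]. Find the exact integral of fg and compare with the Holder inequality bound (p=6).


Step 1: Exact integral of f*g = integral(x^19, 0, 1) = 1/20
     = 0.05
Step 2: Holder bound with p=6, q=1.2:
  ||f||_p = (integral x^54 dx)^(1/6) = (1/55)^(1/6) = 0.51279
  ||g||_q = (integral x^12 dx)^(1/1.2) = (1/13)^(1/1.2) = 0.117954
Step 3: Holder bound = ||f||_p * ||g||_q = 0.51279 * 0.117954 = 0.060486
Verification: 0.05 <= 0.060486 (Holder holds)


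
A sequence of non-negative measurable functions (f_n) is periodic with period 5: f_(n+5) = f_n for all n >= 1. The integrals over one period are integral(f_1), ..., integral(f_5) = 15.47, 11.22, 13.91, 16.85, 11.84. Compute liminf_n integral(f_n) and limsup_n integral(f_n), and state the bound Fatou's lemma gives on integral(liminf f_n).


The sequence (integral(f_n)) is periodic with period 5, repeating the values 15.47, 11.22, 13.91, 16.85, 11.84 indefinitely.
Step 1: For a periodic sequence, every tail (a_m, a_(m+1), ...) contains all 5 period values infinitely often.
Step 2: Hence inf of every tail = min of the period values = min(15.47, 11.22, 13.91, 16.85, 11.84) = 11.22.
        liminf_n integral(f_n) = sup over m of (inf of tail from m) = 11.22.
Step 3: Similarly sup of every tail = max of the period values = 16.85.
        limsup_n integral(f_n) = 16.85.
Step 4: Fatou's lemma: integral(liminf_n f_n) <= liminf_n integral(f_n) = 11.22.
        So the integral of the pointwise liminf is at most 11.22.


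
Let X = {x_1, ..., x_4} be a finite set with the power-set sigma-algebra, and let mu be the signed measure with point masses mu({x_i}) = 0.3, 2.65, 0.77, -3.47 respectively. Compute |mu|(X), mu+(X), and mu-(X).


Step 1: Every measurable set is a union of atoms (the cells / points), so a Hahn decomposition is
  obtained by grouping atoms by sign: P = union of atoms with mu > 0, N = union of the remaining atoms.
  Atoms in P (indices): 1, 2, 3;  atoms in N (indices): 4
  Positive values: 0.3, 2.65, 0.77
  Negative values: -3.47
Step 2: mu+(X) = mu(P) = sum of positive atom values = 3.72
Step 3: mu-(X) = -mu(N) = sum of |negative atom values| = 3.47
Step 4: |mu|(X) = mu+(X) + mu-(X) = 3.72 + 3.47 = 7.19


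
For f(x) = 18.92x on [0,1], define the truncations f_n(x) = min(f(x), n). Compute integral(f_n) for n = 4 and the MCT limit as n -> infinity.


f(x) = 18.92x on [0,1]; f_n(x) = min(18.92x, n). At n = 4:
Step 1: f(x) reaches 4 at x = 4/18.92 = 0.211416
Step 2: integral(f_4) = integral(18.92x, 0, 0.211416) + integral(4, 0.211416, 1)
       = 18.92*0.211416^2/2 + 4*(1 - 0.211416)
       = 0.422833 + 3.154334
       = 3.577167
Step 3: As n -> infinity, f_n increases to f, so by MCT integral(f_n) -> integral(f) = 18.92/2 = 9.46.
Convergence: integral(f_4) = 3.577167 -> 9.46 as n -> infinity


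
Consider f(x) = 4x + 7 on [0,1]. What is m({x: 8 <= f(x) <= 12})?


f^(-1)([8, 12]) = {x : 8 <= 4x + 7 <= 12}
Solving: (8 - 7)/4 <= x <= (12 - 7)/4
= [0.25, 1.25]
Intersecting with [0,1]: [0.25, 1]
Measure = 1 - 0.25 = 0.75


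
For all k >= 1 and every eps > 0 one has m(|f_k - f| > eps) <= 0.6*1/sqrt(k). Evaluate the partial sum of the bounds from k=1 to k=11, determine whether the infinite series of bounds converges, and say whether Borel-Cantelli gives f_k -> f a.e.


Step 1: List the terms 0.6*1/sqrt(k) for k = 1 to 11:
  k=1: 0.6
  k=2: 0.424264
  k=3: 0.34641
  k=4: 0.3
  k=5: 0.268328
  k=6: 0.244949
  k=7: 0.226779
  k=8: 0.212132
  k=9: 0.2
  k=10: 0.189737
  k=11: 0.180907
Step 2: Partial sum = 0.6 + 0.424264 + 0.34641 + 0.3 + 0.268328 + 0.244949 + 0.226779 + 0.212132 + 0.2 + 0.189737 + 0.180907
     = 3.193506
Step 3: The full series sum_(k>=1) 0.6*1/sqrt(k) diverges (p-series with p = 1/2 <= 1; a nonzero constant multiple of a divergent series diverges).
Step 4: The (first) Borel-Cantelli lemma requires a summable sequence of measures, so it does not apply here;
        from this bound alone no conclusion about a.e. convergence can be drawn (convergence in measure still
        gives an a.e.-convergent subsequence, but not a.e. convergence of the whole sequence).
Conclusion: series diverges; Borel-Cantelli is inconclusive about a.e. convergence of f_k.


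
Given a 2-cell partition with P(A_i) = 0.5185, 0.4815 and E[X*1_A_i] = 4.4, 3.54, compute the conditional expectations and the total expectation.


For each cell A_i: E[X|A_i] = E[X*1_A_i] / P(A_i)
Step 1: E[X|A_1] = 4.4 / 0.5185 = 8.486017
Step 2: E[X|A_2] = 3.54 / 0.4815 = 7.352025
Verification: E[X] = sum E[X*1_A_i] = 4.4 + 3.54 = 7.94


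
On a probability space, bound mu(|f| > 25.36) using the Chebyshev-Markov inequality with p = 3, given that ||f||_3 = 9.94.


Chebyshev/Markov inequality: mu(|f| > eps) <= (||f||_p / eps)^p
Step 1: ||f||_3 / eps = 9.94 / 25.36 = 0.391956
Step 2: Raise to power p = 3:
  (0.391956)^3 = 0.060216
Step 3: Therefore mu(|f| > 25.36) <= 0.060216


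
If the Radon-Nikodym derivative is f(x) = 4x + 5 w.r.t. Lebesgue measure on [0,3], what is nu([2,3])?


nu(A) = integral_A (dnu/dmu) dmu = integral_2^3 (4x + 5) dx
Step 1: Antiderivative F(x) = (4/2)x^2 + 5x
Step 2: F(3) = (4/2)*3^2 + 5*3 = 18 + 15 = 33
Step 3: F(2) = (4/2)*2^2 + 5*2 = 8 + 10 = 18
Step 4: nu([2,3]) = F(3) - F(2) = 33 - 18 = 15


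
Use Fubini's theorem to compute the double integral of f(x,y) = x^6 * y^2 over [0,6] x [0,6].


By Fubini's theorem, the double integral factors as a product of single integrals:
Step 1: integral_0^6 x^6 dx = [x^7/7] from 0 to 6
     = 6^7/7 = 39990.857143
Step 2: integral_0^6 y^2 dy = [y^3/3] from 0 to 6
     = 6^3/3 = 72
Step 3: Double integral = 39990.857143 * 72 = 2.879342e+06


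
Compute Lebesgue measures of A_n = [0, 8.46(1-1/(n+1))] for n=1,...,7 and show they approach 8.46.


By continuity of measure from below: if A_n increases to A, then m(A_n) -> m(A).
Here A = [0, 8.46], so m(A) = 8.46
Step 1: a_1 = 8.46*(1 - 1/2) = 4.23, m(A_1) = 4.23
Step 2: a_2 = 8.46*(1 - 1/3) = 5.64, m(A_2) = 5.64
Step 3: a_3 = 8.46*(1 - 1/4) = 6.345, m(A_3) = 6.345
Step 4: a_4 = 8.46*(1 - 1/5) = 6.768, m(A_4) = 6.768
Step 5: a_5 = 8.46*(1 - 1/6) = 7.05, m(A_5) = 7.05
Step 6: a_6 = 8.46*(1 - 1/7) = 7.2514, m(A_6) = 7.2514
Step 7: a_7 = 8.46*(1 - 1/8) = 7.4025, m(A_7) = 7.4025
Limit: m(A_n) -> m([0,8.46]) = 8.46


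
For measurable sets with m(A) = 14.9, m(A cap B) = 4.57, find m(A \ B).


m(A \ B) = m(A) - m(A n B)
= 14.9 - 4.57
= 10.33


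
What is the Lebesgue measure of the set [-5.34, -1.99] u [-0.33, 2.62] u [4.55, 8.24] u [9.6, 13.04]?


For pairwise disjoint intervals, m(union) = sum of lengths.
= (-1.99 - -5.34) + (2.62 - -0.33) + (8.24 - 4.55) + (13.04 - 9.6)
= 3.35 + 2.95 + 3.69 + 3.44
= 13.43


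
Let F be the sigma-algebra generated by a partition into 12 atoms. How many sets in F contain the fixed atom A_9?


Each element of F is a union of some subset S of the 12 atoms.
The element contains A_9 iff A_9 is in S.
So we count subsets S of {A_1,...,A_12} with A_9 in S: choose freely among the other 11 atoms.
Count = 2^(12-1) = 2^11 = 2048.


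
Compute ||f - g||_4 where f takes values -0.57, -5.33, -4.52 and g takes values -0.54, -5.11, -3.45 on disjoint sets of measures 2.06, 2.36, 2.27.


Step 1: Compute differences f_i - g_i:
  -0.57 - -0.54 = -0.03
  -5.33 - -5.11 = -0.22
  -4.52 - -3.45 = -1.07
Step 2: Compute |diff|^4 * measure for each set:
  |-0.03|^4 * 2.06 = 8.100000e-07 * 2.06 = 1.668600e-06
  |-0.22|^4 * 2.36 = 0.002343 * 2.36 = 0.005528
  |-1.07|^4 * 2.27 = 1.310796 * 2.27 = 2.975507
Step 3: Sum = 2.981037
Step 4: ||f-g||_4 = (2.981037)^(1/4) = 1.313989


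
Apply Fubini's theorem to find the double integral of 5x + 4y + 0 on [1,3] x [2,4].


By Fubini, integrate in x first, then y.
Step 1: Fix y, integrate over x in [1,3]:
  integral(5x + 4y + 0, x=1..3)
  = 5*(3^2 - 1^2)/2 + (4y + 0)*(3 - 1)
  = 20 + (4y + 0)*2
  = 20 + 8y + 0
  = 20 + 8y
Step 2: Integrate over y in [2,4]:
  integral(20 + 8y, y=2..4)
  = 20*2 + 8*(4^2 - 2^2)/2
  = 40 + 48
  = 88


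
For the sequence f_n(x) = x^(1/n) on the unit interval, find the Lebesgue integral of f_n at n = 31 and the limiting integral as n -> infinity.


At n = 31: f_31(x) = x^(1/31).
Step 1: integral(x^(1/31), 0, 1) = [x^(1/31+1) / (1/31+1)] from 0 to 1
     = 1 / (1/31 + 1) = 1 / ((31+1)/31) = 31/(31+1)
     = 31/32 = 0.96875
Step 2: As n -> infinity, f_n(x) = x^(1/n) -> 1 for x in (0,1], and f_n is increasing in n.
By MCT, lim_n integral(f_n) = integral(lim_n f_n) = integral(1, 0, 1) = 1.
Step 3: Verify convergence: 31/32 = 0.96875 -> 1


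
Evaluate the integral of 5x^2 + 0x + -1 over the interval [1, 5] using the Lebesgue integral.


The Lebesgue integral of a Riemann-integrable function agrees with the Riemann integral.
Antiderivative F(x) = (5/3)x^3 + (0/2)x^2 + -1x
F(5) = (5/3)*5^3 + (0/2)*5^2 + -1*5
     = (5/3)*125 + (0/2)*25 + -1*5
     = 208.333333 + 0.0 + -5
     = 203.333333
F(1) = 0.666667
Integral = F(5) - F(1) = 203.333333 - 0.666667 = 202.666667


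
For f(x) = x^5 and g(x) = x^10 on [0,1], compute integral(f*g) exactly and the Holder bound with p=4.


Step 1: Exact integral of f*g = integral(x^15, 0, 1) = 1/16
     = 0.0625
Step 2: Holder bound with p=4, q=1.333333:
  ||f||_p = (integral x^20 dx)^(1/4) = (1/21)^(1/4) = 0.467138
  ||g||_q = (integral x^13.333333 dx)^(1/1.333333) = (1/14.333333)^(1/1.333333) = 0.13575
Step 3: Holder bound = ||f||_p * ||g||_q = 0.467138 * 0.13575 = 0.063414
Verification: 0.0625 <= 0.063414 (Holder holds)


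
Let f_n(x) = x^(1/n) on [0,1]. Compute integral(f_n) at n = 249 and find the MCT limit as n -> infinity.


At n = 249: f_249(x) = x^(1/249).
Step 1: integral(x^(1/249), 0, 1) = [x^(1/249+1) / (1/249+1)] from 0 to 1
     = 1 / (1/249 + 1) = 1 / ((249+1)/249) = 249/(249+1)
     = 249/250 = 0.996
Step 2: As n -> infinity, f_n(x) = x^(1/n) -> 1 for x in (0,1], and f_n is increasing in n.
By MCT, lim_n integral(f_n) = integral(lim_n f_n) = integral(1, 0, 1) = 1.
Step 3: Verify convergence: 249/250 = 0.996 -> 1


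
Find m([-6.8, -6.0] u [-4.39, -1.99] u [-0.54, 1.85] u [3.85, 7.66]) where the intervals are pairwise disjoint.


For pairwise disjoint intervals, m(union) = sum of lengths.
= (-6.0 - -6.8) + (-1.99 - -4.39) + (1.85 - -0.54) + (7.66 - 3.85)
= 0.8 + 2.4 + 2.39 + 3.81
= 9.4


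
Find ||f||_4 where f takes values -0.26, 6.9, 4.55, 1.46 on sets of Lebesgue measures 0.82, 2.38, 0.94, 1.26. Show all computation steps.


Step 1: Compute |f_i|^4 for each value:
  |-0.26|^4 = 0.00457
  |6.9|^4 = 2266.7121
  |4.55|^4 = 428.593506
  |1.46|^4 = 4.543719
Step 2: Multiply by measures and sum:
  0.00457 * 0.82 = 0.003747
  2266.7121 * 2.38 = 5394.774798
  428.593506 * 0.94 = 402.877896
  4.543719 * 1.26 = 5.725085
Sum = 0.003747 + 5394.774798 + 402.877896 + 5.725085 = 5803.381526
Step 3: Take the p-th root:
||f||_4 = (5803.381526)^(1/4) = 8.728111


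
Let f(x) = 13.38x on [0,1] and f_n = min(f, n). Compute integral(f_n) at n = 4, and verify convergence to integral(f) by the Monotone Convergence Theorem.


f(x) = 13.38x on [0,1]; f_n(x) = min(13.38x, n). At n = 4:
Step 1: f(x) reaches 4 at x = 4/13.38 = 0.298954
Step 2: integral(f_4) = integral(13.38x, 0, 0.298954) + integral(4, 0.298954, 1)
       = 13.38*0.298954^2/2 + 4*(1 - 0.298954)
       = 0.597907 + 2.804185
       = 3.402093
Step 3: As n -> infinity, f_n increases to f, so by MCT integral(f_n) -> integral(f) = 13.38/2 = 6.69.
Convergence: integral(f_4) = 3.402093 -> 6.69 as n -> infinity


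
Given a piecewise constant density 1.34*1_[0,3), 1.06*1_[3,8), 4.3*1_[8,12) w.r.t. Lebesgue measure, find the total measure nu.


Integrate each piece of the Radon-Nikodym derivative:
Step 1: integral_0^3 1.34 dx = 1.34*(3-0) = 1.34*3 = 4.02
Step 2: integral_3^8 1.06 dx = 1.06*(8-3) = 1.06*5 = 5.3
Step 3: integral_8^12 4.3 dx = 4.3*(12-8) = 4.3*4 = 17.2
Total: 4.02 + 5.3 + 17.2 = 26.52


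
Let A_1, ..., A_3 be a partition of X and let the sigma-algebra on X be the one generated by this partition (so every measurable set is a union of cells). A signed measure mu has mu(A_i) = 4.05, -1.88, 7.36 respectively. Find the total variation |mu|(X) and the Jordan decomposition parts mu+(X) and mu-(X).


Step 1: Every measurable set is a union of atoms (the cells / points), so a Hahn decomposition is
  obtained by grouping atoms by sign: P = union of atoms with mu > 0, N = union of the remaining atoms.
  Atoms in P (indices): 1, 3;  atoms in N (indices): 2
  Positive values: 4.05, 7.36
  Negative values: -1.88
Step 2: mu+(X) = mu(P) = sum of positive atom values = 11.41
Step 3: mu-(X) = -mu(N) = sum of |negative atom values| = 1.88
Step 4: |mu|(X) = mu+(X) + mu-(X) = 11.41 + 1.88 = 13.29


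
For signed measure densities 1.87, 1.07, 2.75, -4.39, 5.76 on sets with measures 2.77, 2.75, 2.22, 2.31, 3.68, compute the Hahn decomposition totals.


Step 1: Compute signed measure on each set:
  Set 1: 1.87 * 2.77 = 5.1799
  Set 2: 1.07 * 2.75 = 2.9425
  Set 3: 2.75 * 2.22 = 6.105
  Set 4: -4.39 * 2.31 = -10.1409
  Set 5: 5.76 * 3.68 = 21.1968
Step 2: Total signed measure = (5.1799) + (2.9425) + (6.105) + (-10.1409) + (21.1968)
     = 25.2833
Step 3: Positive part mu+(X) = sum of positive contributions = 35.4242
Step 4: Negative part mu-(X) = |sum of negative contributions| = 10.1409


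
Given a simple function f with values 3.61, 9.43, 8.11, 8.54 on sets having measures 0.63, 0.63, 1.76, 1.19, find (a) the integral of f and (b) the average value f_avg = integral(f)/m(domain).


Step 1: Integral = sum(value_i * measure_i)
= 3.61*0.63 + 9.43*0.63 + 8.11*1.76 + 8.54*1.19
= 2.2743 + 5.9409 + 14.2736 + 10.1626
= 32.6514
Step 2: Total measure of domain = 0.63 + 0.63 + 1.76 + 1.19 = 4.21
Step 3: Average value = 32.6514 / 4.21 = 7.755677


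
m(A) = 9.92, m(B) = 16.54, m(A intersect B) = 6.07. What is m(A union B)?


By inclusion-exclusion: m(A u B) = m(A) + m(B) - m(A n B)
= 9.92 + 16.54 - 6.07
= 20.39


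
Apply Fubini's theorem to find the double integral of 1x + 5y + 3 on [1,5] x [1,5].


By Fubini, integrate in x first, then y.
Step 1: Fix y, integrate over x in [1,5]:
  integral(1x + 5y + 3, x=1..5)
  = 1*(5^2 - 1^2)/2 + (5y + 3)*(5 - 1)
  = 12 + (5y + 3)*4
  = 12 + 20y + 12
  = 24 + 20y
Step 2: Integrate over y in [1,5]:
  integral(24 + 20y, y=1..5)
  = 24*4 + 20*(5^2 - 1^2)/2
  = 96 + 240
  = 336


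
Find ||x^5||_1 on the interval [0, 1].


Step 1: ||f||_1 = (integral_0^1 |x^5|^1 dx)^(1/1)
     = (integral_0^1 x^5 dx)^(1/1)
Step 2: integral_0^1 x^5 dx = [x^6/(6)] from 0 to 1 = 1^6/6
     = 1/6 = 0.166667
Step 3: ||f||_1 = (0.166667)^(1/1) = 0.166667


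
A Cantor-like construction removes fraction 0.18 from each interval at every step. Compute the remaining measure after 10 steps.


Step 1: At each step, fraction remaining = 1 - 0.18 = 0.82
Step 2: After 10 steps, measure = (0.82)^10
Result = 0.137448


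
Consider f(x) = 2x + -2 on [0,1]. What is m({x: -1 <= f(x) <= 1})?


f^(-1)([-1, 1]) = {x : -1 <= 2x + -2 <= 1}
Solving: (-1 - -2)/2 <= x <= (1 - -2)/2
= [0.5, 1.5]
Intersecting with [0,1]: [0.5, 1]
Measure = 1 - 0.5 = 0.5


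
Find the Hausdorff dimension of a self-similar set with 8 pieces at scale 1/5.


For a self-similar set with N copies scaled by 1/r:
dim_H = log(N)/log(r) = log(8)/log(5)
= 2.079442/1.609438
= 1.29203


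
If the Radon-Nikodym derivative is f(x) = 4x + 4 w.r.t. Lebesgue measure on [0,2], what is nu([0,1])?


nu(A) = integral_A (dnu/dmu) dmu = integral_0^1 (4x + 4) dx
Step 1: Antiderivative F(x) = (4/2)x^2 + 4x
Step 2: F(1) = (4/2)*1^2 + 4*1 = 2 + 4 = 6
Step 3: F(0) = (4/2)*0^2 + 4*0 = 0.0 + 0 = 0.0
Step 4: nu([0,1]) = F(1) - F(0) = 6 - 0.0 = 6


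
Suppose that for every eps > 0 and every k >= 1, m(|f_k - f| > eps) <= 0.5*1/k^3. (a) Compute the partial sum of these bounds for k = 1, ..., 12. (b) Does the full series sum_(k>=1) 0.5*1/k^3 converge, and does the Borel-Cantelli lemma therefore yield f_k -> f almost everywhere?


Step 1: List the terms 0.5*1/k^3 for k = 1 to 12:
  k=1: 0.5
  k=2: 0.0625
  k=3: 0.018519
  k=4: 0.007812
  k=5: 0.004
  k=6: 0.002315
  k=7: 0.001458
  k=8: 9.765625e-04
  k=9: 6.858711e-04
  k=10: 5.000000e-04
  k=11: 3.756574e-04
  k=12: 2.893519e-04
Step 2: Partial sum = 0.5 + 0.0625 + 0.018519 + 0.007812 + 0.004 + 0.002315 + 0.001458 + 9.765625e-04 + 6.858711e-04 + 5.000000e-04 + 3.756574e-04 + 2.893519e-04
     = 0.599431
Step 3: The full series sum_(k>=1) 0.5*1/k^3 converges (p-series with p = 3 > 1; a constant multiple of a convergent series converges).
Step 4: Fix eps > 0. Since sum_k m(|f_k - f| > eps) < infinity, the Borel-Cantelli lemma gives
        m(limsup_k {|f_k - f| > eps}) = 0, i.e. for a.e. x, |f_k(x) - f(x)| <= eps for all large k.
        Applying this with eps = 1/j for j = 1, 2, ... and intersecting the countably many full-measure sets,
        for a.e. x we get limsup_k |f_k(x) - f(x)| <= 1/j for every j, hence f_k -> f almost everywhere.
Conclusion: series converges; Borel-Cantelli yields f_k -> f a.e.


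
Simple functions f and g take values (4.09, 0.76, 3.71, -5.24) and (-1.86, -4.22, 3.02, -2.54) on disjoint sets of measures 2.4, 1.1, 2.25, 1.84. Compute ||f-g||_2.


Step 1: Compute differences f_i - g_i:
  4.09 - -1.86 = 5.95
  0.76 - -4.22 = 4.98
  3.71 - 3.02 = 0.69
  -5.24 - -2.54 = -2.7
Step 2: Compute |diff|^2 * measure for each set:
  |5.95|^2 * 2.4 = 35.4025 * 2.4 = 84.966
  |4.98|^2 * 1.1 = 24.8004 * 1.1 = 27.28044
  |0.69|^2 * 2.25 = 0.4761 * 2.25 = 1.071225
  |-2.7|^2 * 1.84 = 7.29 * 1.84 = 13.4136
Step 3: Sum = 126.731265
Step 4: ||f-g||_2 = (126.731265)^(1/2) = 11.257498


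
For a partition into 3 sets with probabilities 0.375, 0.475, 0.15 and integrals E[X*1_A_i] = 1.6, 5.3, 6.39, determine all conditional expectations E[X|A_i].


For each cell A_i: E[X|A_i] = E[X*1_A_i] / P(A_i)
Step 1: E[X|A_1] = 1.6 / 0.375 = 4.266667
Step 2: E[X|A_2] = 5.3 / 0.475 = 11.157895
Step 3: E[X|A_3] = 6.39 / 0.15 = 42.6
Verification: E[X] = sum E[X*1_A_i] = 1.6 + 5.3 + 6.39 = 13.29


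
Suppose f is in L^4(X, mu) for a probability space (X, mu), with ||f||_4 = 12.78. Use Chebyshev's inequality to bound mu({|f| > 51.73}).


Chebyshev/Markov inequality: mu(|f| > eps) <= (||f||_p / eps)^p
Step 1: ||f||_4 / eps = 12.78 / 51.73 = 0.247052
Step 2: Raise to power p = 4:
  (0.247052)^4 = 0.003725
Step 3: Therefore mu(|f| > 51.73) <= 0.003725


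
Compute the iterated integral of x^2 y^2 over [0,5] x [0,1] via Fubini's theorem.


By Fubini's theorem, the double integral factors as a product of single integrals:
Step 1: integral_0^5 x^2 dx = [x^3/3] from 0 to 5
     = 5^3/3 = 41.666667
Step 2: integral_0^1 y^2 dy = [y^3/3] from 0 to 1
     = 1^3/3 = 0.333333
Step 3: Double integral = 41.666667 * 0.333333 = 13.888889


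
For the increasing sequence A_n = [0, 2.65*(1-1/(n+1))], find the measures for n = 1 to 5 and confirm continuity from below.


By continuity of measure from below: if A_n increases to A, then m(A_n) -> m(A).
Here A = [0, 2.65], so m(A) = 2.65
Step 1: a_1 = 2.65*(1 - 1/2) = 1.325, m(A_1) = 1.325
Step 2: a_2 = 2.65*(1 - 1/3) = 1.7667, m(A_2) = 1.7667
Step 3: a_3 = 2.65*(1 - 1/4) = 1.9875, m(A_3) = 1.9875
Step 4: a_4 = 2.65*(1 - 1/5) = 2.12, m(A_4) = 2.12
Step 5: a_5 = 2.65*(1 - 1/6) = 2.2083, m(A_5) = 2.2083
Limit: m(A_n) -> m([0,2.65]) = 2.65


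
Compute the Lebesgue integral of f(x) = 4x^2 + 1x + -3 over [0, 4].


The Lebesgue integral of a Riemann-integrable function agrees with the Riemann integral.
Antiderivative F(x) = (4/3)x^3 + (1/2)x^2 + -3x
F(4) = (4/3)*4^3 + (1/2)*4^2 + -3*4
     = (4/3)*64 + (1/2)*16 + -3*4
     = 85.333333 + 8 + -12
     = 81.333333
F(0) = 0.0
Integral = F(4) - F(0) = 81.333333 - 0.0 = 81.333333


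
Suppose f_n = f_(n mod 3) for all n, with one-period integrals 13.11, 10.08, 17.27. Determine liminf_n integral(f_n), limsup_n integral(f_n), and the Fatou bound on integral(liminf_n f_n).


The sequence (integral(f_n)) is periodic with period 3, repeating the values 13.11, 10.08, 17.27 indefinitely.
Step 1: For a periodic sequence, every tail (a_m, a_(m+1), ...) contains all 3 period values infinitely often.
Step 2: Hence inf of every tail = min of the period values = min(13.11, 10.08, 17.27) = 10.08.
        liminf_n integral(f_n) = sup over m of (inf of tail from m) = 10.08.
Step 3: Similarly sup of every tail = max of the period values = 17.27.
        limsup_n integral(f_n) = 17.27.
Step 4: Fatou's lemma: integral(liminf_n f_n) <= liminf_n integral(f_n) = 10.08.
        So the integral of the pointwise liminf is at most 10.08.


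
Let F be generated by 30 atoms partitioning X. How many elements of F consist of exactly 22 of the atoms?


Each element of F is a union of some subset of the 30 atoms.
Elements that are unions of exactly 22 atoms correspond to 22-element subsets of the 30 atoms.
Count = C(30, 22) = 30! / (22! * 8!) = 5852925.


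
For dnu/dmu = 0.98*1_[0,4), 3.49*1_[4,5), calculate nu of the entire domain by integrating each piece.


Integrate each piece of the Radon-Nikodym derivative:
Step 1: integral_0^4 0.98 dx = 0.98*(4-0) = 0.98*4 = 3.92
Step 2: integral_4^5 3.49 dx = 3.49*(5-4) = 3.49*1 = 3.49
Total: 3.92 + 3.49 = 7.41


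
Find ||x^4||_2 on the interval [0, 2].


Step 1: ||f||_2 = (integral_0^2 |x^4|^2 dx)^(1/2)
     = (integral_0^2 x^8 dx)^(1/2)
Step 2: integral_0^2 x^8 dx = [x^9/(9)] from 0 to 2 = 2^9/9
     = 512/9 = 56.888889
Step 3: ||f||_2 = (56.888889)^(1/2) = 7.542472


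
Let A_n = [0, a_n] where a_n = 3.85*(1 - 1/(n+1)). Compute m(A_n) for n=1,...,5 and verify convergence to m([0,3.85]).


By continuity of measure from below: if A_n increases to A, then m(A_n) -> m(A).
Here A = [0, 3.85], so m(A) = 3.85
Step 1: a_1 = 3.85*(1 - 1/2) = 1.925, m(A_1) = 1.925
Step 2: a_2 = 3.85*(1 - 1/3) = 2.5667, m(A_2) = 2.5667
Step 3: a_3 = 3.85*(1 - 1/4) = 2.8875, m(A_3) = 2.8875
Step 4: a_4 = 3.85*(1 - 1/5) = 3.08, m(A_4) = 3.08
Step 5: a_5 = 3.85*(1 - 1/6) = 3.2083, m(A_5) = 3.2083
Limit: m(A_n) -> m([0,3.85]) = 3.85


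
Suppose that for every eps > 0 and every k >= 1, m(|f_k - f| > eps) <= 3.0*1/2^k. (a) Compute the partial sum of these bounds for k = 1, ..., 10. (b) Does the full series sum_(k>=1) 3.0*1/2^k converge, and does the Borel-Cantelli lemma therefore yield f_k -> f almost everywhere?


Step 1: List the terms 3.0*1/2^k for k = 1 to 10:
  k=1: 1.5
  k=2: 0.75
  k=3: 0.375
  k=4: 0.1875
  k=5: 0.09375
  k=6: 0.046875
  k=7: 0.023438
  k=8: 0.011719
  k=9: 0.005859
  k=10: 0.00293
Step 2: Partial sum = 1.5 + 0.75 + 0.375 + 0.1875 + 0.09375 + 0.046875 + 0.023438 + 0.011719 + 0.005859 + 0.00293
     = 2.99707
Step 3: The full series sum_(k>=1) 3.0*1/2^k converges (geometric series with ratio 1/2 < 1; a constant multiple of a convergent series converges).
Step 4: Fix eps > 0. Since sum_k m(|f_k - f| > eps) < infinity, the Borel-Cantelli lemma gives
        m(limsup_k {|f_k - f| > eps}) = 0, i.e. for a.e. x, |f_k(x) - f(x)| <= eps for all large k.
        Applying this with eps = 1/j for j = 1, 2, ... and intersecting the countably many full-measure sets,
        for a.e. x we get limsup_k |f_k(x) - f(x)| <= 1/j for every j, hence f_k -> f almost everywhere.
Conclusion: series converges; Borel-Cantelli yields f_k -> f a.e.


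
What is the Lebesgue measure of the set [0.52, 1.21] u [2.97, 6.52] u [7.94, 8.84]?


For pairwise disjoint intervals, m(union) = sum of lengths.
= (1.21 - 0.52) + (6.52 - 2.97) + (8.84 - 7.94)
= 0.69 + 3.55 + 0.9
= 5.14


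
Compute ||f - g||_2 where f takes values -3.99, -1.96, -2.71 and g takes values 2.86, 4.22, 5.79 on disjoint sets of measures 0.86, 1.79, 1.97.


Step 1: Compute differences f_i - g_i:
  -3.99 - 2.86 = -6.85
  -1.96 - 4.22 = -6.18
  -2.71 - 5.79 = -8.5
Step 2: Compute |diff|^2 * measure for each set:
  |-6.85|^2 * 0.86 = 46.9225 * 0.86 = 40.35335
  |-6.18|^2 * 1.79 = 38.1924 * 1.79 = 68.364396
  |-8.5|^2 * 1.97 = 72.25 * 1.97 = 142.3325
Step 3: Sum = 251.050246
Step 4: ||f-g||_2 = (251.050246)^(1/2) = 15.844565


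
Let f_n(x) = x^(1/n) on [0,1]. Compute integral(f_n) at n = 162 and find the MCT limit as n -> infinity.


At n = 162: f_162(x) = x^(1/162).
Step 1: integral(x^(1/162), 0, 1) = [x^(1/162+1) / (1/162+1)] from 0 to 1
     = 1 / (1/162 + 1) = 1 / ((162+1)/162) = 162/(162+1)
     = 162/163 = 0.993865
Step 2: As n -> infinity, f_n(x) = x^(1/n) -> 1 for x in (0,1], and f_n is increasing in n.
By MCT, lim_n integral(f_n) = integral(lim_n f_n) = integral(1, 0, 1) = 1.
Step 3: Verify convergence: 162/163 = 0.993865 -> 1


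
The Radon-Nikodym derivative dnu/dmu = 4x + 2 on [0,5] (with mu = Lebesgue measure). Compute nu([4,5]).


nu(A) = integral_A (dnu/dmu) dmu = integral_4^5 (4x + 2) dx
Step 1: Antiderivative F(x) = (4/2)x^2 + 2x
Step 2: F(5) = (4/2)*5^2 + 2*5 = 50 + 10 = 60
Step 3: F(4) = (4/2)*4^2 + 2*4 = 32 + 8 = 40
Step 4: nu([4,5]) = F(5) - F(4) = 60 - 40 = 20


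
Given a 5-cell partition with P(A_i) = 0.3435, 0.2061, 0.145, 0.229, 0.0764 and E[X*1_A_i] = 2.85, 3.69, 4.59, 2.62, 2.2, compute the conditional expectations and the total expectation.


For each cell A_i: E[X|A_i] = E[X*1_A_i] / P(A_i)
Step 1: E[X|A_1] = 2.85 / 0.3435 = 8.296943
Step 2: E[X|A_2] = 3.69 / 0.2061 = 17.90393
Step 3: E[X|A_3] = 4.59 / 0.145 = 31.655172
Step 4: E[X|A_4] = 2.62 / 0.229 = 11.441048
Step 5: E[X|A_5] = 2.2 / 0.0764 = 28.795812
Verification: E[X] = sum E[X*1_A_i] = 2.85 + 3.69 + 4.59 + 2.62 + 2.2 = 15.95


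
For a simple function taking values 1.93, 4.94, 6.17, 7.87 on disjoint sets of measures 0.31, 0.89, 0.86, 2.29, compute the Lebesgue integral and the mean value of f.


Step 1: Integral = sum(value_i * measure_i)
= 1.93*0.31 + 4.94*0.89 + 6.17*0.86 + 7.87*2.29
= 0.5983 + 4.3966 + 5.3062 + 18.0223
= 28.3234
Step 2: Total measure of domain = 0.31 + 0.89 + 0.86 + 2.29 = 4.35
Step 3: Average value = 28.3234 / 4.35 = 6.511126


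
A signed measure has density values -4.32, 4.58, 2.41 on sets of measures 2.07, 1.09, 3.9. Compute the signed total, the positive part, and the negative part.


Step 1: Compute signed measure on each set:
  Set 1: -4.32 * 2.07 = -8.9424
  Set 2: 4.58 * 1.09 = 4.9922
  Set 3: 2.41 * 3.9 = 9.399
Step 2: Total signed measure = (-8.9424) + (4.9922) + (9.399)
     = 5.4488
Step 3: Positive part mu+(X) = sum of positive contributions = 14.3912
Step 4: Negative part mu-(X) = |sum of negative contributions| = 8.9424
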